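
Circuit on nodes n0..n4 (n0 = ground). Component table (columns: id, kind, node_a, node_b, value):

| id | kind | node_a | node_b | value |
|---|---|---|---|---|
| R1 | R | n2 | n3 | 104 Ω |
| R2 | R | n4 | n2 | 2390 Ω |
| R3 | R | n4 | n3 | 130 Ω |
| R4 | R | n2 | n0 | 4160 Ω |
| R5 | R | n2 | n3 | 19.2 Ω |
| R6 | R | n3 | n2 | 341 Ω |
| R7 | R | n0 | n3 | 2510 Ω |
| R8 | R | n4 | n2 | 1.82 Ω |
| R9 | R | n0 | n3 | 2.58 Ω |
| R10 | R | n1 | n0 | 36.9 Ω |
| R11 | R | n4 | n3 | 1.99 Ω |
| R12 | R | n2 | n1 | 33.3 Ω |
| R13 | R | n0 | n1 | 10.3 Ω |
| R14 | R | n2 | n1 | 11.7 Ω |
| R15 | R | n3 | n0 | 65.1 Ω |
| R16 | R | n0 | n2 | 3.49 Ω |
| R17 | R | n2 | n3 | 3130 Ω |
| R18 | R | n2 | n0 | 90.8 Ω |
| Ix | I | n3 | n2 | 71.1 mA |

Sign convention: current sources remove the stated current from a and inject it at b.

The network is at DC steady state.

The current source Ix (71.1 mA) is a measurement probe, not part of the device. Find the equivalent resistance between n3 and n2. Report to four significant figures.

R_eq = 1.926 Ω

MNA unknowns: 4 node voltages V₁..V_4
R1: Y=0.009615 on G[2,3]
R2: Y=0.0004184 on G[4,2]
R3: Y=0.007692 on G[4,3]
R4: Y=0.0002404 on G[2,0]
R5: Y=0.05208 on G[2,3]
R6: Y=0.002933 on G[3,2]
R7: Y=0.0003984 on G[0,3]
R8: Y=0.5495 on G[4,2]
R9: Y=0.3876 on G[0,3]
R10: Y=0.02710 on G[1,0]
R11: Y=0.5025 on G[4,3]
R12: Y=0.03003 on G[2,1]
R13: Y=0.09709 on G[0,1]
R14: Y=0.08547 on G[2,1]
R15: Y=0.01536 on G[3,0]
R16: Y=0.2865 on G[0,2]
R17: Y=0.0003195 on G[2,3]
R18: Y=0.01101 on G[2,0]
Ix: z[3]−=0.0711, z[2]+=0.0711
solve → V1=0.03498, V2=0.07259, V3=-0.06436, V4=0.006677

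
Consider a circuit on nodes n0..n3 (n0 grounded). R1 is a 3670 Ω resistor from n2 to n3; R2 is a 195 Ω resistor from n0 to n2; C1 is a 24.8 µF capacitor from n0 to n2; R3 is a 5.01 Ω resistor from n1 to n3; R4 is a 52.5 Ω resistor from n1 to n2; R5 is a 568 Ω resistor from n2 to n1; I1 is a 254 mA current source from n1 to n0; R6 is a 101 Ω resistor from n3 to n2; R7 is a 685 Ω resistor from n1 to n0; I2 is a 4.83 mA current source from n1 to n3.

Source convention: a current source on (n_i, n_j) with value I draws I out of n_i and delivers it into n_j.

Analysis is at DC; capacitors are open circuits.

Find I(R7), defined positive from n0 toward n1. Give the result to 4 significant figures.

0.06340 A

Apply KCL at each of the 3 non-ground nodes and solve the resulting linear system.
Node n1: branches {R3, R4, R5, I1, R7, I2} → V_1 = -43.43
Node n2: branches {R1, R2, C1, R4, R5, R6} → V_2 = -37.17
Node n3: branches {R1, R3, R6, I2} → V_3 = -43.10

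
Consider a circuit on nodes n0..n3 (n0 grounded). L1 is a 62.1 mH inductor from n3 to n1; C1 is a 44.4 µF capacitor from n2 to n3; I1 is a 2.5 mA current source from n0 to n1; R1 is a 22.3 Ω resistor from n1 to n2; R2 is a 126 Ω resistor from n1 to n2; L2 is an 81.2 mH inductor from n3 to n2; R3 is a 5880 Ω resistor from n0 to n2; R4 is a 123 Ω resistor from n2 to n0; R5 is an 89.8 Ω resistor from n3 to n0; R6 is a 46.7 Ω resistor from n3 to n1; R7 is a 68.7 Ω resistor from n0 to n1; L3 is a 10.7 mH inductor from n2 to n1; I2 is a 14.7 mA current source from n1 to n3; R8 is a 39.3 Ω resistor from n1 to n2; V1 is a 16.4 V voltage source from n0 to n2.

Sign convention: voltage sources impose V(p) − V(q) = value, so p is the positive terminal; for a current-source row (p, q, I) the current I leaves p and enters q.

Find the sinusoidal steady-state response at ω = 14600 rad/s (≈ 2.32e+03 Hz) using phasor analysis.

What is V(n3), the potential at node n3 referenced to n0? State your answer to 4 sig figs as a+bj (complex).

-16.38-0.3701j V

MNA unknowns: 3 node voltages V₁..V_3 plus 1 source current (V1)
L1: Y=0.000-0.001103j on G[3,1]
C1: Y=0.000+0.6482j on G[2,3]
I1: z[0]−=0.0025, z[1]+=0.0025
R1: Y=0.04484+0.000j on G[1,2]
R2: Y=0.007937+0.000j on G[1,2]
L2: Y=0.000-0.0008435j on G[3,2]
R3: Y=0.0001701+0.000j on G[0,2]
R4: Y=0.008130+0.000j on G[2,0]
R5: Y=0.01114+0.000j on G[3,0]
R6: Y=0.02141+0.000j on G[3,1]
R7: Y=0.01456+0.000j on G[0,1]
L3: Y=0.000-0.006401j on G[2,1]
I2: z[1]−=0.0147, z[3]+=0.0147
R8: Y=0.02545+0.000j on G[1,2]
V1: row V0−V2=16.4, i_V1 at 0,2
solve → V1=-14.42+0.06050j, V2=-16.40+0.000j, V3=-16.38-0.3701j
aux → i_V1=-0.5310-0.003241j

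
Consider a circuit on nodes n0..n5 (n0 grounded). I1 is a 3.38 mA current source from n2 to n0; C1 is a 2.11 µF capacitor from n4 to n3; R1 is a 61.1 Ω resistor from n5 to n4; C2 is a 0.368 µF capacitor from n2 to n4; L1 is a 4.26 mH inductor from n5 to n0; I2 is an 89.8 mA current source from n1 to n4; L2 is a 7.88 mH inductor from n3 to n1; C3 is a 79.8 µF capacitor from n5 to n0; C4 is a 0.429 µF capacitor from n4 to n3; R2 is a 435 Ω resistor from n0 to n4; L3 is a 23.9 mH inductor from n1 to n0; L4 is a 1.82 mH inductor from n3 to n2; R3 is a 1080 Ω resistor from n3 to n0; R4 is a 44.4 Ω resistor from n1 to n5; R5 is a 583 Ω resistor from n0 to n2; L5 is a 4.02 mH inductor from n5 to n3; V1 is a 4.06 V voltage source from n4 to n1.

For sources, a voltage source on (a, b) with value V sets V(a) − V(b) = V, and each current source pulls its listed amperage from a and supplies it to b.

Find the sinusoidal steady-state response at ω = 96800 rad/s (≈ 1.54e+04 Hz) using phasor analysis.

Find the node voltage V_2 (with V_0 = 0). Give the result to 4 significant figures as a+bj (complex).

MNA unknowns: 5 node voltages V₁..V_5 plus 1 source current (V1)
I1: z[2]−=0.00338, z[0]+=0.00338
C1: Y=0.000+0.2042j on G[4,3]
R1: Y=0.01637+0.000j on G[5,4]
C2: Y=0.000+0.03562j on G[2,4]
L1: Y=0.000-0.002425j on G[5,0]
I2: z[1]−=0.0898, z[4]+=0.0898
L2: Y=0.000-0.001311j on G[3,1]
C3: Y=0.000+7.725j on G[5,0]
C4: Y=0.000+0.04153j on G[4,3]
R2: Y=0.002299+0.000j on G[0,4]
L3: Y=0.000-0.0004322j on G[1,0]
L4: Y=0.000-0.005676j on G[3,2]
R3: Y=0.0009259+0.000j on G[3,0]
R4: Y=0.02252+0.000j on G[1,5]
R5: Y=0.001715+0.000j on G[0,2]
L5: Y=0.000-0.002570j on G[5,3]
V1: row V4−V1=4.06, i_V1 at 4,1
solve → V1=-2.057+0.09239j, V2=1.976+0.3178j, V3=2.047+0.09599j, V4=2.003+0.09239j, V5=-0.0002248+0.001723j
aux → i_V1=0.04350+0.008312j

1.976+0.3178j V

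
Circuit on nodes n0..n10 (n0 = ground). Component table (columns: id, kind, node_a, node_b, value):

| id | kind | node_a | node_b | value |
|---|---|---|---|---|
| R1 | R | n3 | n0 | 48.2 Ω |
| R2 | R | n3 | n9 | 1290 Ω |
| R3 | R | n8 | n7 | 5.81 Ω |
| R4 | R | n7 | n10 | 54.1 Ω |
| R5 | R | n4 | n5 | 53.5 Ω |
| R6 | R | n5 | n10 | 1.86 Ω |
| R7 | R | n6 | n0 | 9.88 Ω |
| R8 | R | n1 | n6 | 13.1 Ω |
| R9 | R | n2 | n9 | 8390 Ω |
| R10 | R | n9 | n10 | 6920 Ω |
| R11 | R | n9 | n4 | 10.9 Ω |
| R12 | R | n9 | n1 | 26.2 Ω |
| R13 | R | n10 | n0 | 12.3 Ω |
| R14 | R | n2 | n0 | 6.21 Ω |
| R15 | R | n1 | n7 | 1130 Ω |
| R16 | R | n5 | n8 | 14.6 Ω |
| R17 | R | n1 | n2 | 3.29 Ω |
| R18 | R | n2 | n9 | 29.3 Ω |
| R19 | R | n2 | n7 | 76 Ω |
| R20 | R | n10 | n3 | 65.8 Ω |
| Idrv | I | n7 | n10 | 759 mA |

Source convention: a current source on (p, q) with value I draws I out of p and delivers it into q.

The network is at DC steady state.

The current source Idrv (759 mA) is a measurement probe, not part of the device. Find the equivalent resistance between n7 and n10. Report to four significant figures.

Element admittances at DC:
  Y(R1) = 0.02075 S between n3,n0
  Y(R2) = 0.0007752 S between n3,n9
  Y(R3) = 0.1721 S between n8,n7
  Y(R4) = 0.01848 S between n7,n10
  Y(R5) = 0.01869 S between n4,n5
  Y(R6) = 0.5376 S between n5,n10
  Y(R7) = 0.1012 S between n6,n0
  Y(R8) = 0.07634 S between n1,n6
  Y(R9) = 0.0001192 S between n2,n9
  Y(R10) = 0.0001445 S between n9,n10
  Y(R11) = 0.09174 S between n9,n4
  Y(R12) = 0.03817 S between n9,n1
  Y(R13) = 0.08130 S between n10,n0
  Y(R14) = 0.1610 S between n2,n0
  Y(R15) = 0.0008850 S between n1,n7
  Y(R16) = 0.06849 S between n5,n8
  Y(R17) = 0.3040 S between n1,n2
  Y(R18) = 0.03413 S between n2,n9
  Y(R19) = 0.01316 S between n2,n7
  Y(R20) = 0.01520 S between n10,n3
  Idrv: injects 0.759 A into n10 (from n7)
Assemble and solve the 10×10 MNA system:
  V(n1)=-0.4750  V(n2)=-0.5344  V(n3)=0.4848  V(n4)=-0.2331  V(n5)=0.3256  V(n6)=-0.2042  V(n7)=-8.936  V(n8)=-6.300  V(n9)=-0.3469  V(n10)=1.189

R_eq = 13.34 Ω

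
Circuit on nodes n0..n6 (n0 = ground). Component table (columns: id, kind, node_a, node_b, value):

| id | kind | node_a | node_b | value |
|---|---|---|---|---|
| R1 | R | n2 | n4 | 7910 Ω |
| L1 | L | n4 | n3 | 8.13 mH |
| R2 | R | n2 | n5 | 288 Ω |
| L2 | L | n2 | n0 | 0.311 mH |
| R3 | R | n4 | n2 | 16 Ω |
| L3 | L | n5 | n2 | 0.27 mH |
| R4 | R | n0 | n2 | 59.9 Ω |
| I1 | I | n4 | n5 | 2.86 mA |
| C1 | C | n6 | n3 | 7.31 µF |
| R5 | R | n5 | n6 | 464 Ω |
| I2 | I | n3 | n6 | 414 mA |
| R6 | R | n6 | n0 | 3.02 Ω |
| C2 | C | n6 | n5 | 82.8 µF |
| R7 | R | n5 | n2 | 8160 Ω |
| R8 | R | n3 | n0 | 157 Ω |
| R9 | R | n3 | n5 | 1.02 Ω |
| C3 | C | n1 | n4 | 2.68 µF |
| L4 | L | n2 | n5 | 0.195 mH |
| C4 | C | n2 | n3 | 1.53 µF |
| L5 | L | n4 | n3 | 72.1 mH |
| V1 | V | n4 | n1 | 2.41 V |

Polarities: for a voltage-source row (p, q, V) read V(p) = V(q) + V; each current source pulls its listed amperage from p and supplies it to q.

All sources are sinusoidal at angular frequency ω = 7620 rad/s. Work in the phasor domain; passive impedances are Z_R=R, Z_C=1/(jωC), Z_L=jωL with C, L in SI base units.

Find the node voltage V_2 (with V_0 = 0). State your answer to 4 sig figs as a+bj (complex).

Element admittances at ω=7620 rad/s:
  Y(R1) = 0.0001264+0.000j S between n2,n4
  Y(L1) = 0.000-0.01614j S between n4,n3
  Y(R2) = 0.003472+0.000j S between n2,n5
  Y(L2) = 0.000-0.4220j S between n2,n0
  Y(R3) = 0.06250+0.000j S between n4,n2
  Y(L3) = 0.000-0.4861j S between n5,n2
  Y(R4) = 0.01669+0.000j S between n0,n2
  I1: injects 0.00286 A into n5 (from n4)
  Y(C1) = 0.000+0.05570j S between n6,n3
  Y(R5) = 0.002155+0.000j S between n5,n6
  I2: injects 0.414 A into n6 (from n3)
  Y(R6) = 0.3311+0.000j S between n6,n0
  Y(C2) = 0.000+0.6309j S between n6,n5
  Y(R7) = 0.0001225+0.000j S between n5,n2
  Y(R8) = 0.006369+0.000j S between n3,n0
  Y(R9) = 0.9804+0.000j S between n3,n5
  Y(C3) = 0.000+0.02042j S between n1,n4
  Y(L4) = 0.000-0.6730j S between n2,n5
  Y(C4) = 0.000+0.01166j S between n2,n3
  Y(L5) = 0.000-0.001820j S between n4,n3
  V1: constraint V(n4)−V(n1) = 2.41
Assemble and solve the 7×7 MNA system:
  V(n1)=-2.774+0.3503j  V(n2)=-0.3133+0.2249j  V(n3)=-0.8013+0.3330j  V(n4)=-0.3639+0.3503j  V(n5)=-0.4285+0.3064j  V(n6)=-0.2553-0.4170j
  i(V1)=0.000-0.04922j

-0.3133+0.2249j V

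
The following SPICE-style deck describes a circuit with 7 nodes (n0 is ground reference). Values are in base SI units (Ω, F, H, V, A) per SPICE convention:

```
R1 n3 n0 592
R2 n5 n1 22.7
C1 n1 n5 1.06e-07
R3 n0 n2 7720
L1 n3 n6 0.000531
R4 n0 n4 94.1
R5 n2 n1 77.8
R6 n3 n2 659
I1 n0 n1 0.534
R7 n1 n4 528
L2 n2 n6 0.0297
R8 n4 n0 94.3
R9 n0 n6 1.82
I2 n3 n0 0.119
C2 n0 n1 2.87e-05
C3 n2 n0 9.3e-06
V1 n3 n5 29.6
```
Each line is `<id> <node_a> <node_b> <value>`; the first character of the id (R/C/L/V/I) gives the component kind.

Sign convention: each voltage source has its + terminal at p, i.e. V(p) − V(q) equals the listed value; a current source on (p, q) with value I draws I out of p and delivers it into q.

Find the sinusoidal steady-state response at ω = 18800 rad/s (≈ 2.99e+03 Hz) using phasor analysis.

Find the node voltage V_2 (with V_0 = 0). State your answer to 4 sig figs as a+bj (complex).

0.1487-0.06637j V

Element admittances at ω=18800 rad/s:
  Y(R1) = 0.001689+0.000j S between n3,n0
  Y(R2) = 0.04405+0.000j S between n5,n1
  Y(C1) = 0.000+0.001993j S between n1,n5
  Y(R3) = 0.0001295+0.000j S between n0,n2
  Y(L1) = 0.000-0.1002j S between n3,n6
  Y(R4) = 0.01063+0.000j S between n0,n4
  Y(R5) = 0.01285+0.000j S between n2,n1
  Y(R6) = 0.001517+0.000j S between n3,n2
  I1: injects 0.534 A into n1 (from n0)
  Y(R7) = 0.001894+0.000j S between n1,n4
  Y(L2) = 0.000-0.001791j S between n2,n6
  Y(R8) = 0.01060+0.000j S between n4,n0
  Y(R9) = 0.5495+0.000j S between n0,n6
  I2: injects 0.119 A into n0 (from n3)
  Y(C2) = 0.000+0.5396j S between n0,n1
  Y(C3) = 0.000+0.1748j S between n2,n0
  V1: constraint V(n3)−V(n5) = 29.6
Assemble and solve the 7×7 MNA system:
  V(n1)=0.5380+1.091j  V(n2)=0.1487-0.06637j  V(n3)=5.149+9.193j  V(n4)=0.04406+0.08939j  V(n5)=-24.45+9.193j  V(n6)=1.788-0.6074j
  i(V1)=-1.117+0.3071j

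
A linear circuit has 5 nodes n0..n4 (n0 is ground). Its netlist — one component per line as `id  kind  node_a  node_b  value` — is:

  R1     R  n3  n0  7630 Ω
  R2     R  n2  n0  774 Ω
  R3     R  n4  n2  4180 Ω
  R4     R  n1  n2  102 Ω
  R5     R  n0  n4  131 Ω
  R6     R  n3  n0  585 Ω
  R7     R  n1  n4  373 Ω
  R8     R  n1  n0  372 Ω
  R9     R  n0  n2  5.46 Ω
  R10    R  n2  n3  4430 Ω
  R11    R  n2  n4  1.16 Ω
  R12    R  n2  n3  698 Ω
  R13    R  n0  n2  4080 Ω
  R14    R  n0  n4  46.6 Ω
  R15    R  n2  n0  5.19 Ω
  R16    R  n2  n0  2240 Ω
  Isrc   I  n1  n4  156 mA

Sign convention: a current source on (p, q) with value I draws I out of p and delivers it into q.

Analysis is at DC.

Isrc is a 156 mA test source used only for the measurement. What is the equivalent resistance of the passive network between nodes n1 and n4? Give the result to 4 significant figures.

MNA unknowns: 4 node voltages V₁..V_4
R1: Y=0.0001311 on G[3,0]
R2: Y=0.001292 on G[2,0]
R3: Y=0.0002392 on G[4,2]
R4: Y=0.009804 on G[1,2]
R5: Y=0.007634 on G[0,4]
R6: Y=0.001709 on G[3,0]
R7: Y=0.002681 on G[1,4]
R8: Y=0.002688 on G[1,0]
R9: Y=0.1832 on G[0,2]
R10: Y=0.0002257 on G[2,3]
R11: Y=0.8621 on G[2,4]
R12: Y=0.001433 on G[2,3]
R13: Y=0.0002451 on G[0,2]
R14: Y=0.02146 on G[0,4]
R15: Y=0.1927 on G[2,0]
R16: Y=0.0004464 on G[2,0]
Isrc: z[1]−=0.156, z[4]+=0.156
solve → V1=-10.21, V2=0.05718, V3=0.02710, V4=0.1990

R_eq = 66.72 Ω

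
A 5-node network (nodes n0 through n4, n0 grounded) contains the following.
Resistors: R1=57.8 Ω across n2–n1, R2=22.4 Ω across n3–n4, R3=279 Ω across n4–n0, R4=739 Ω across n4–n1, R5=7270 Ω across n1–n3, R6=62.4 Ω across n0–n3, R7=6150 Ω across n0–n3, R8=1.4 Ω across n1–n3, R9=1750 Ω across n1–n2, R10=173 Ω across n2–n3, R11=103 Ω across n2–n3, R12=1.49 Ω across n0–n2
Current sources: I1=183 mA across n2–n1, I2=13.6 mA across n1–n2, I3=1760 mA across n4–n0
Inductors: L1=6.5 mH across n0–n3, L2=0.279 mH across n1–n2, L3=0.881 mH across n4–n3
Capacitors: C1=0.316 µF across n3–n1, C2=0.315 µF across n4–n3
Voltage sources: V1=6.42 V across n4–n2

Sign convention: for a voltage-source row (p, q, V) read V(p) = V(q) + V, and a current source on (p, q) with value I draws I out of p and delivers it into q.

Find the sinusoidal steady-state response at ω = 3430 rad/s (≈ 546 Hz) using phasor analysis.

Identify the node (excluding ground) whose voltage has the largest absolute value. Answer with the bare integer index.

MNA unknowns: 4 node voltages V₁..V_4 plus 1 source current (V1)
R1: Y=0.01730+0.000j on G[2,1]
R2: Y=0.04464+0.000j on G[3,4]
R3: Y=0.003584+0.000j on G[4,0]
I1: z[2]−=0.183, z[1]+=0.183
R4: Y=0.001353+0.000j on G[4,1]
I2: z[1]−=0.0136, z[2]+=0.0136
R5: Y=0.0001376+0.000j on G[1,3]
R6: Y=0.01603+0.000j on G[0,3]
L1: Y=0.000-0.04485j on G[0,3]
C1: Y=0.000+0.001084j on G[3,1]
I3: z[4]−=1.76, z[0]+=1.76
L2: Y=0.000-1.045j on G[1,2]
L3: Y=0.000-0.3309j on G[4,3]
R7: Y=0.0001626+0.000j on G[0,3]
R8: Y=0.7143+0.000j on G[1,3]
R9: Y=0.0005714+0.000j on G[1,2]
C2: Y=0.000+0.001080j on G[4,3]
R10: Y=0.005780+0.000j on G[2,3]
R11: Y=0.009709+0.000j on G[2,3]
R12: Y=0.6711+0.000j on G[0,2]
V1: row V4−V2=6.42, i_V1 at 4,2
solve → V1=-1.257+0.7206j, V2=-2.555-3.787e-05j, V3=-0.4196-1.161j, V4=3.865-3.787e-05j
aux → i_V1=-2.355+1.362j

4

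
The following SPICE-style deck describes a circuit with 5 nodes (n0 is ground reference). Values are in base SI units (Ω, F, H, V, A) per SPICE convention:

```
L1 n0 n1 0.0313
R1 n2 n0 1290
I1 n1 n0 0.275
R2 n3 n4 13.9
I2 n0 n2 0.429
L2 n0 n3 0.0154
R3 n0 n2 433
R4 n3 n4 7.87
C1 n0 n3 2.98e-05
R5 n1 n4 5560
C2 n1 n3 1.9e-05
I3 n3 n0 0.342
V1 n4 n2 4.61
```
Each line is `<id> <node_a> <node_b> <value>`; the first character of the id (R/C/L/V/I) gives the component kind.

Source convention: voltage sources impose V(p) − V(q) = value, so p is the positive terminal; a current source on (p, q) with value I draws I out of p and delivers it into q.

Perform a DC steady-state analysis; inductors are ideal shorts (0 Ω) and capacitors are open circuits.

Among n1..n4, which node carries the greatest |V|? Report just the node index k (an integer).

2

Apply KCL at each of the 4 non-ground nodes and solve the resulting linear system.
Node n1: branches {L1, I1, R5, C2} → V_1 = 0.000
Node n2: branches {R1, I2, R3, V1} → V_2 = -2.419
Node n3: branches {R2, L2, R4, C1, C2, I3} → V_3 = 0.000
Node n4: branches {R2, R4, R5, V1} → V_4 = 2.191
Source currents: i(L1)=0.2746, i(L2)=-0.09407, i(V1)=-0.4365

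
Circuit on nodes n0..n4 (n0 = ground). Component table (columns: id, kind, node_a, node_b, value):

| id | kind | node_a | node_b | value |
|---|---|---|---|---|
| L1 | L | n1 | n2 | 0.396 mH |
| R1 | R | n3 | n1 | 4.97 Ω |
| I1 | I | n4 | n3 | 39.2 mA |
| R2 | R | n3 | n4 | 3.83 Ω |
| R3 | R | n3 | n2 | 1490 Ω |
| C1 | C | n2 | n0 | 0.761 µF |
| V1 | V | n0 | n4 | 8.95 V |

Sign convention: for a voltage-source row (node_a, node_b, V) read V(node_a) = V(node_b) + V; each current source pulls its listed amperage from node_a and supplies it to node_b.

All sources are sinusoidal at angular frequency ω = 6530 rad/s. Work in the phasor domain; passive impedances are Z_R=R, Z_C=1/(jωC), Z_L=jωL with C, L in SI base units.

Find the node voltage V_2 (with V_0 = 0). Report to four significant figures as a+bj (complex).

MNA unknowns: 4 node voltages V₁..V_4 plus 1 source current (V1)
L1: Y=0.000-0.3867j on G[1,2]
R1: Y=0.2012+0.000j on G[3,1]
I1: z[4]−=0.0392, z[3]+=0.0392
R2: Y=0.2611+0.000j on G[3,4]
R3: Y=0.0006711+0.000j on G[3,2]
C1: Y=0.000+0.004969j on G[2,0]
V1: row V0−V4=8.95, i_V1 at 0,4
solve → V1=-8.782+0.3883j, V2=-8.896+0.3935j, V3=-8.792+0.1693j, V4=-8.950+0.000j
aux → i_V1=-0.001956-0.04421j

-8.896+0.3935j V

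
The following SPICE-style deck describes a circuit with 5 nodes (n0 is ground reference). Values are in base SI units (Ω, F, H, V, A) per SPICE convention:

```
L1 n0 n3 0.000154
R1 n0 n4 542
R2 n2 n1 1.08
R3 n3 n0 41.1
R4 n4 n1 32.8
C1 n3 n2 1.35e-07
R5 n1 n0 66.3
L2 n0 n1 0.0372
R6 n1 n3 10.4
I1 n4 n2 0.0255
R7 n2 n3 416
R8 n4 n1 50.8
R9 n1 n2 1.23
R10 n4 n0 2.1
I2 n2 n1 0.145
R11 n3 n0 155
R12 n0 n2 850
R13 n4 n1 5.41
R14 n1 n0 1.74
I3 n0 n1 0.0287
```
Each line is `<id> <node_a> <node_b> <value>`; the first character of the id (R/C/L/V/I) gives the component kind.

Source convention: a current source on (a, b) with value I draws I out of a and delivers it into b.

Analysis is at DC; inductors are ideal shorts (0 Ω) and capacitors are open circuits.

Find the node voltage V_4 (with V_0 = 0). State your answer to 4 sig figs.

-0.03576 V

Element admittances at DC:
  L1: short n0↔n3 (DC inductor)
  Y(R1) = 0.001845 S between n0,n4
  Y(R2) = 0.9259 S between n2,n1
  Y(R3) = 0.02433 S between n3,n0
  Y(R4) = 0.03049 S between n4,n1
  Y(C1) = 0.000 S between n3,n2
  Y(R5) = 0.01508 S between n1,n0
  L2: short n0↔n1 (DC inductor)
  Y(R6) = 0.09615 S between n1,n3
  I1: injects 0.0255 A into n2 (from n4)
  Y(R7) = 0.002404 S between n2,n3
  Y(R8) = 0.01969 S between n4,n1
  Y(R9) = 0.8130 S between n1,n2
  Y(R10) = 0.4762 S between n4,n0
  I2: injects 0.145 A into n1 (from n2)
  Y(R11) = 0.006452 S between n3,n0
  Y(R12) = 0.001176 S between n0,n2
  Y(R13) = 0.1848 S between n4,n1
  Y(R14) = 0.5747 S between n1,n0
  I3: injects 0.0287 A into n1 (from n0)
Assemble and solve the 6×6 MNA system:
  V(n1)=0.000  V(n2)=-0.06858  V(n3)=0.000  V(n4)=-0.03576
  i(L1)=0.0001649  i(L2)=-0.04604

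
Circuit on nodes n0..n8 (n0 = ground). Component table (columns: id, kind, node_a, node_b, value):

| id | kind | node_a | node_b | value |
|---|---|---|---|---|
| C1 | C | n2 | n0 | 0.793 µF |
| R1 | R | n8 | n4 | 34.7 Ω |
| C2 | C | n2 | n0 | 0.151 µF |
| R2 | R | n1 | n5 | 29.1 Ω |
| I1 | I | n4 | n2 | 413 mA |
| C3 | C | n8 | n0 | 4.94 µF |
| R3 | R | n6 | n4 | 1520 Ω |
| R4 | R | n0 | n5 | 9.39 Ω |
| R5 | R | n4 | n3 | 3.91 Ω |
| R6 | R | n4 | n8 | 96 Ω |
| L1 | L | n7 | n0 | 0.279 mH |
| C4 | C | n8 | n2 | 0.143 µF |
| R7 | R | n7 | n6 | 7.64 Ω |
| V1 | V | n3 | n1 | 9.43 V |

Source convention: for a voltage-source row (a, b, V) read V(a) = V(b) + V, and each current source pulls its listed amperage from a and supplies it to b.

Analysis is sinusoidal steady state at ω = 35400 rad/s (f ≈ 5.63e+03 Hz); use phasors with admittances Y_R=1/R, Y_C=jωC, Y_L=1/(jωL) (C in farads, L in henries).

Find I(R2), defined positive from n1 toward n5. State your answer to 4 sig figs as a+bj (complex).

-0.2937+0.005122j A

MNA unknowns: 8 node voltages V₁..V_8 plus 1 source current (V1)
C1: Y=0.000+0.02807j on G[2,0]
R1: Y=0.02882+0.000j on G[8,4]
C2: Y=0.000+0.005345j on G[2,0]
R2: Y=0.03436+0.000j on G[1,5]
I1: z[4]−=0.413, z[2]+=0.413
C3: Y=0.000+0.1749j on G[8,0]
R3: Y=0.0006579+0.000j on G[6,4]
R4: Y=0.1065+0.000j on G[0,5]
R5: Y=0.2558+0.000j on G[4,3]
R6: Y=0.01042+0.000j on G[4,8]
L1: Y=0.000-0.1012j on G[7,0]
C4: Y=0.000+0.005062j on G[8,2]
R7: Y=0.1309+0.000j on G[7,6]
V1: row V3−V1=9.43, i_V1 at 3,1
solve → V1=-11.30+0.1971j, V2=-0.003872-10.69j, V3=-1.873+0.1971j, V4=-3.021+0.2172j, V5=-2.757+0.04809j, V6=-0.01663-0.01834j, V7=-0.001530-0.01952j, V8=-0.02943+0.3516j
aux → i_V1=-0.2937+0.005122j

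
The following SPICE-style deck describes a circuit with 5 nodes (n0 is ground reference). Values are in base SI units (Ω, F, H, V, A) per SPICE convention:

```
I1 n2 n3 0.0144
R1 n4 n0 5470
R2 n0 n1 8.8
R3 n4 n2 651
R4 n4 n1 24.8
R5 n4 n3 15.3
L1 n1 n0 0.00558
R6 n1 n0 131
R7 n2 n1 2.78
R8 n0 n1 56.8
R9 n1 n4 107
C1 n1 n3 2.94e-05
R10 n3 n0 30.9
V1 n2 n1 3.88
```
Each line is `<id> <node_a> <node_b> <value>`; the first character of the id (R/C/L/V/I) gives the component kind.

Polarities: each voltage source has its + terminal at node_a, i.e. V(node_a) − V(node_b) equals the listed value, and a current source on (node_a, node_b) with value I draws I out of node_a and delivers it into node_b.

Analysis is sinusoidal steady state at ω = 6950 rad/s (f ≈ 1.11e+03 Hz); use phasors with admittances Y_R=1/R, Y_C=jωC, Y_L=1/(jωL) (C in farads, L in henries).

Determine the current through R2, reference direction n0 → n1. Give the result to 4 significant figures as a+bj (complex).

MNA unknowns: 4 node voltages V₁..V_4 plus 1 source current (V1)
I1: z[2]−=0.0144, z[3]+=0.0144
R1: Y=0.0001828+0.000j on G[4,0]
R2: Y=0.1136+0.000j on G[0,1]
R3: Y=0.001536+0.000j on G[4,2]
R4: Y=0.04032+0.000j on G[4,1]
R5: Y=0.06536+0.000j on G[4,3]
L1: Y=0.000-0.02579j on G[1,0]
R6: Y=0.007634+0.000j on G[1,0]
R7: Y=0.3597+0.000j on G[2,1]
R8: Y=0.01761+0.000j on G[0,1]
R9: Y=0.009346+0.000j on G[1,4]
C1: Y=0.000+0.2043j on G[1,3]
R10: Y=0.03236+0.000j on G[3,0]
V1: row V2−V1=3.88, i_V1 at 2,1
solve → V1=-0.006393+0.01442j, V2=3.874+0.01442j, V3=0.01562-0.06681j, V4=0.05699-0.03108j
aux → i_V1=-1.416-6.989e-05j

0.0007265-0.001639j A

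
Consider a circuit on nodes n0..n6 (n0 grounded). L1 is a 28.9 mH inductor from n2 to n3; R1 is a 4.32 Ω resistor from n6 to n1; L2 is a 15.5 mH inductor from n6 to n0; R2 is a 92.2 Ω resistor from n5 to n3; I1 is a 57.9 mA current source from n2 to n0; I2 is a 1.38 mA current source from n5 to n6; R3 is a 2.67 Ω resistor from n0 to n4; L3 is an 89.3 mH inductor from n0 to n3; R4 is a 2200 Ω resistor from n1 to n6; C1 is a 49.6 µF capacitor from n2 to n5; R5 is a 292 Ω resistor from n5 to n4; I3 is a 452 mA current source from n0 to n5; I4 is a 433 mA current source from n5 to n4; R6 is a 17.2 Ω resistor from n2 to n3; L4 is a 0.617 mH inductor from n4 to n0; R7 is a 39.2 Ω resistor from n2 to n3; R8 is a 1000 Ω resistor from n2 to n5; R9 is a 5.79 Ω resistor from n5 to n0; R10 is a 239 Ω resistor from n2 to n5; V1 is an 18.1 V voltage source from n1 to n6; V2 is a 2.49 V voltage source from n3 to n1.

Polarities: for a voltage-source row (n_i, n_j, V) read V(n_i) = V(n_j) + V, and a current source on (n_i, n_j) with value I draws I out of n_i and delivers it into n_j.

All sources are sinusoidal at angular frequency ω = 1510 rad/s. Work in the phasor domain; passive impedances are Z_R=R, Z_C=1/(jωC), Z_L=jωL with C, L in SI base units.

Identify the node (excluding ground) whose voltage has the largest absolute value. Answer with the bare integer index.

Element admittances at ω=1510 rad/s:
  Y(L1) = 0.000-0.02292j S between n2,n3
  Y(R1) = 0.2315+0.000j S between n6,n1
  Y(L2) = 0.000-0.04273j S between n6,n0
  Y(R2) = 0.01085+0.000j S between n5,n3
  I1: injects 0.0579 A into n0 (from n2)
  I2: injects 0.00138 A into n6 (from n5)
  Y(R3) = 0.3745+0.000j S between n0,n4
  Y(L3) = 0.000-0.007416j S between n0,n3
  Y(R4) = 0.0004545+0.000j S between n1,n6
  Y(C1) = 0.000+0.07490j S between n2,n5
  Y(R5) = 0.003425+0.000j S between n5,n4
  I3: injects 0.452 A into n5 (from n0)
  I4: injects 0.433 A into n4 (from n5)
  Y(R6) = 0.05814+0.000j S between n2,n3
  Y(L4) = 0.000-1.073j S between n4,n0
  Y(R7) = 0.02551+0.000j S between n2,n3
  Y(R8) = 0.001000+0.000j S between n2,n5
  Y(R9) = 0.1727+0.000j S between n5,n0
  Y(R10) = 0.004184+0.000j S between n2,n5
  V1: constraint V(n1)−V(n6) = 18.1
  V2: constraint V(n3)−V(n1) = 2.49
Assemble and solve the 8×8 MNA system:
  V(n1)=4.744-13.58j  V(n2)=-1.147-11.08j  V(n3)=7.234-13.58j  V(n4)=0.1383+0.3663j  V(n5)=3.649-2.928j  V(n6)=-13.36-13.58j
  i(V1)=-4.780+0.5707j  i(V2)=-0.5818+0.5707j

6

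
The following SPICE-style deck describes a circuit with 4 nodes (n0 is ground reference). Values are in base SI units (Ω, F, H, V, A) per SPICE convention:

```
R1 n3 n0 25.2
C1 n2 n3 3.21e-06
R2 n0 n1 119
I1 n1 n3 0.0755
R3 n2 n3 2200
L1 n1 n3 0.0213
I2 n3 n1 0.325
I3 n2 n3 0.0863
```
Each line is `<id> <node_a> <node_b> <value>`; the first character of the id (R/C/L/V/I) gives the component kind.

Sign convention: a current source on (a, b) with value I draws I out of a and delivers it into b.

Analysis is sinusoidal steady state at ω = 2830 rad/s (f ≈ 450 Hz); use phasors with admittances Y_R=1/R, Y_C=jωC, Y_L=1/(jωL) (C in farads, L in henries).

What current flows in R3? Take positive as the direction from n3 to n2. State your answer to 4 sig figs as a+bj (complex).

Apply KCL at each of the 3 non-ground nodes and solve the resulting linear system.
Node n1: branches {R2, I1, L1, I2} → V_1 = 4.416+10.57j
Node n2: branches {C1, R3, I3} → V_2 = -1.409+7.239j
Node n3: branches {R1, C1, I1, R3, L1, I2, I3} → V_3 = -0.9353-2.237j

0.0002155-0.004307j A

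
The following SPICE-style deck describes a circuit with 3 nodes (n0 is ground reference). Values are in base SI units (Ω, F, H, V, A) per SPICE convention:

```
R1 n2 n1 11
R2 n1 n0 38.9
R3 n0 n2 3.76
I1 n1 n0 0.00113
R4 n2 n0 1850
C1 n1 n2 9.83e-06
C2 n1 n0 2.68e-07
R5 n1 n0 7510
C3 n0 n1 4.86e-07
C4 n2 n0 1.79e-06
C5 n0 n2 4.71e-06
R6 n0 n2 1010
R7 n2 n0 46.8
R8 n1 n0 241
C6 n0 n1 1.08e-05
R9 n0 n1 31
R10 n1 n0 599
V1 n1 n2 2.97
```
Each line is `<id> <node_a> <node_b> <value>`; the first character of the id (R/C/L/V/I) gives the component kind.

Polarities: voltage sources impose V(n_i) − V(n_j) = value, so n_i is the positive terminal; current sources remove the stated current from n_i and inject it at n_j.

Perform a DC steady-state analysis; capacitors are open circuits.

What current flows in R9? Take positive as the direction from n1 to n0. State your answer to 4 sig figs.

0.07834 A

MNA unknowns: 2 node voltages V₁..V_2 plus 1 source current (V1)
R1: Y=0.09091 on G[2,1]
R2: Y=0.02571 on G[1,0]
R3: Y=0.2660 on G[0,2]
I1: z[1]−=0.00113, z[0]+=0.00113
R4: Y=0.0005405 on G[2,0]
C1: Y=0.000 on G[1,2]
C2: Y=0.000 on G[1,0]
R5: Y=0.0001332 on G[1,0]
C3: Y=0.000 on G[0,1]
C4: Y=0.000 on G[2,0]
C5: Y=0.000 on G[0,2]
R6: Y=0.0009901 on G[0,2]
R7: Y=0.02137 on G[2,0]
R8: Y=0.004149 on G[1,0]
C6: Y=0.000 on G[0,1]
R9: Y=0.03226 on G[0,1]
R10: Y=0.001669 on G[1,0]
V1: row V1−V2=2.97, i_V1 at 1,2
solve → V1=2.429, V2=-0.5413
aux → i_V1=-0.4264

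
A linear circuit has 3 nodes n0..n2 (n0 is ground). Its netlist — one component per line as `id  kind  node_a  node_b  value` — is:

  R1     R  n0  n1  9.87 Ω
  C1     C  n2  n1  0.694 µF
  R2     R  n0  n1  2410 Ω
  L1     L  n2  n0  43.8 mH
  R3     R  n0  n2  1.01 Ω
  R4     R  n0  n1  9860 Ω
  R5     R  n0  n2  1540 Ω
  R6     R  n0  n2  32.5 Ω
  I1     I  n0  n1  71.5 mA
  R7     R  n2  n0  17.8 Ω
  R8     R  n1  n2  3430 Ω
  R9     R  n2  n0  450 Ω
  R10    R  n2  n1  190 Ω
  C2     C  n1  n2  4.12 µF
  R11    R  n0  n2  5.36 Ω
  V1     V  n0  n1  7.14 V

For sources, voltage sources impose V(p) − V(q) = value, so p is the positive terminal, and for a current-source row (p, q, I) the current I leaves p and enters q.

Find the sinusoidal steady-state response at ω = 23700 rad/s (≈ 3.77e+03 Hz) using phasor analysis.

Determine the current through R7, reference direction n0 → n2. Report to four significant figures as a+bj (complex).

0.004912+0.03554j A

Apply KCL at each of the 2 non-ground nodes and solve the resulting linear system.
Node n1: branches {R1, C1, R2, R4, I1, R8, R10, C2, V1} → V_1 = -7.140+0.000j
Node n2: branches {C1, L1, R3, R5, R6, R7, R8, R9, R10, C2, R11} → V_2 = -0.08744-0.6326j
Source currents: i(V1)=-0.9099-0.8011j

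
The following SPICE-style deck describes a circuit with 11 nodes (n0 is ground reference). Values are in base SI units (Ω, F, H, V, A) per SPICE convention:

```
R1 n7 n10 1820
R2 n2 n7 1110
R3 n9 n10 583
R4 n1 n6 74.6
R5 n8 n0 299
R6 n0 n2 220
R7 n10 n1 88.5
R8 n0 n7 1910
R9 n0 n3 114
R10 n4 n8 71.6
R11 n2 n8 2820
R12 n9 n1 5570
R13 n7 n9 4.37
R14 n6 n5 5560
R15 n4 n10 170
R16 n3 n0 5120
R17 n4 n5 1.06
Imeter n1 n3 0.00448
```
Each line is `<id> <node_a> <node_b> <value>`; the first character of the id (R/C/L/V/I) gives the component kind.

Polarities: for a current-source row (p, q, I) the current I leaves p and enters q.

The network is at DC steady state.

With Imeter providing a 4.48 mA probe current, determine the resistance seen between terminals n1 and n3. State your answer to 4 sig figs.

MNA unknowns: 10 node voltages V₁..V_10
R1: Y=0.0005495 on G[7,10]
R2: Y=0.0009009 on G[2,7]
R3: Y=0.001715 on G[9,10]
R4: Y=0.01340 on G[1,6]
R5: Y=0.003344 on G[8,0]
R6: Y=0.004545 on G[0,2]
R7: Y=0.01130 on G[10,1]
R8: Y=0.0005236 on G[0,7]
R9: Y=0.008772 on G[0,3]
R10: Y=0.01397 on G[4,8]
R11: Y=0.0003546 on G[2,8]
R12: Y=0.0001795 on G[9,1]
R13: Y=0.2288 on G[7,9]
R14: Y=0.0001799 on G[6,5]
R15: Y=0.005882 on G[4,10]
R16: Y=0.0001953 on G[3,0]
R17: Y=0.9434 on G[4,5]
Imeter: z[1]−=0.00448, z[3]+=0.00448
solve → V1=-1.972, V2=-0.2208, V3=0.4996, V4=-1.095, V5=-1.096, V6=-1.960, V7=-1.079, V8=-0.8705, V9=-1.084, V10=-1.603

R_eq = 551.6 Ω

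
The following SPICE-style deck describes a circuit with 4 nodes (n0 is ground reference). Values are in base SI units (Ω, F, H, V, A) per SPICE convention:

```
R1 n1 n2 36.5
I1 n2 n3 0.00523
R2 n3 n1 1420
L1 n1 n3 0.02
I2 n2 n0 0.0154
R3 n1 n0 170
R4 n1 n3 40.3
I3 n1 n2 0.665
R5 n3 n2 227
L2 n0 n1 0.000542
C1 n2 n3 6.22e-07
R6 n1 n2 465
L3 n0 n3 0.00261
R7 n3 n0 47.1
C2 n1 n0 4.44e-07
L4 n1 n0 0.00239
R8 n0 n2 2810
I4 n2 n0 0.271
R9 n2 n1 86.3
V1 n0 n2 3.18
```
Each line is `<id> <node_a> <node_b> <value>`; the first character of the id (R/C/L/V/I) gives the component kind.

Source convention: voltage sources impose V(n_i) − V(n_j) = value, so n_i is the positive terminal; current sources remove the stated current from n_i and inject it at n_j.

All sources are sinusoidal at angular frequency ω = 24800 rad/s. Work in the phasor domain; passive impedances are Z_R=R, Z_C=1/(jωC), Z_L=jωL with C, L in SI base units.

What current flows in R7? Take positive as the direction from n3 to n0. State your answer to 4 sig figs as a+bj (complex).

-0.05380-0.08806j A

MNA unknowns: 3 node voltages V₁..V_3 plus 1 source current (V1)
R1: Y=0.02740+0.000j on G[1,2]
I1: z[2]−=0.00523, z[3]+=0.00523
R2: Y=0.0007042+0.000j on G[3,1]
L1: Y=0.000-0.002016j on G[1,3]
I2: z[2]−=0.0154, z[0]+=0.0154
R3: Y=0.005882+0.000j on G[1,0]
R4: Y=0.02481+0.000j on G[1,3]
I3: z[1]−=0.665, z[2]+=0.665
R5: Y=0.004405+0.000j on G[3,2]
L2: Y=0.000-0.07440j on G[0,1]
C1: Y=0.000+0.01543j on G[2,3]
R6: Y=0.002151+0.000j on G[1,2]
L3: Y=0.000-0.01545j on G[0,3]
R7: Y=0.02123+0.000j on G[3,0]
C2: Y=0.000+0.01101j on G[1,0]
L4: Y=0.000-0.01687j on G[1,0]
R8: Y=0.0003559+0.000j on G[0,2]
I4: z[2]−=0.271, z[0]+=0.271
R9: Y=0.01159+0.000j on G[2,1]
V1: row V0−V2=3.18, i_V1 at 0,2
solve → V1=-4.550-6.549j, V2=-3.180+0.000j, V3=-2.534-4.148j
aux → i_V1=-0.3850+0.2777j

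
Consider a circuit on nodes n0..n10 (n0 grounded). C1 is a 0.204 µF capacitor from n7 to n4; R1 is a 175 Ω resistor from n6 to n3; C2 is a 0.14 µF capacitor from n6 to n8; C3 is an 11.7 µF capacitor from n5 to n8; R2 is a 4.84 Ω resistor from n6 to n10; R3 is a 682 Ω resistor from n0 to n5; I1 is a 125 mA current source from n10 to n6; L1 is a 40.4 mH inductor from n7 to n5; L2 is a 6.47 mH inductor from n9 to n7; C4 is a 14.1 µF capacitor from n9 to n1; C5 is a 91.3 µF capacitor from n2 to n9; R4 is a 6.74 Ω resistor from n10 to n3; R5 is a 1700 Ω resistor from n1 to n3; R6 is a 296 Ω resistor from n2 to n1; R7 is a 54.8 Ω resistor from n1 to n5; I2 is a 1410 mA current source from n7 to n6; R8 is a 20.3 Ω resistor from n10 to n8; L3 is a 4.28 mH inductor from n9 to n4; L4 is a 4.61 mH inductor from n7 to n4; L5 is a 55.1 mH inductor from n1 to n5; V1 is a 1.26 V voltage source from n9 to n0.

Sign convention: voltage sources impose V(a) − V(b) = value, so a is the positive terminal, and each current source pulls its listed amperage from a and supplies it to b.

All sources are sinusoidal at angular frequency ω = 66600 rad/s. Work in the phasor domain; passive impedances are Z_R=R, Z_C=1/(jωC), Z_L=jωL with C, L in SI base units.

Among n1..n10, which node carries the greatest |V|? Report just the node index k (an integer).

MNA unknowns: 10 node voltages V₁..V_10 plus 1 source current (V1)
C1: Y=0.000+0.01359j on G[7,4]
R1: Y=0.005714+0.000j on G[6,3]
C2: Y=0.000+0.009324j on G[6,8]
C3: Y=0.000+0.7792j on G[5,8]
R2: Y=0.2066+0.000j on G[6,10]
R3: Y=0.001466+0.000j on G[0,5]
I1: z[10]−=0.125, z[6]+=0.125
L1: Y=0.000-0.0003717j on G[7,5]
L2: Y=0.000-0.002321j on G[9,7]
C4: Y=0.000+0.9391j on G[9,1]
C5: Y=0.000+6.081j on G[2,9]
R4: Y=0.1484+0.000j on G[10,3]
R5: Y=0.0005882+0.000j on G[1,3]
R6: Y=0.003378+0.000j on G[2,1]
R7: Y=0.01825+0.000j on G[1,5]
I2: z[7]−=1.41, z[6]+=1.41
R8: Y=0.04926+0.000j on G[10,8]
L3: Y=0.000-0.003508j on G[9,4]
L4: Y=0.000-0.003257j on G[7,4]
L5: Y=0.000-0.0002725j on G[1,5]
V1: row V9−V0=1.26, i_V1 at 9,0
solve → V1=1.288-1.327j, V2=1.259-1.589e-05j, V3=92.62-6.932j, V4=5.855-266.7j, V5=66.62+1.017j, V6=99.60-8.349j, V7=4.294-176.1j, V8=66.62-0.7240j, V9=1.260+0.000j, V10=92.71-6.900j
aux → i_V1=-0.09768-0.001491j

4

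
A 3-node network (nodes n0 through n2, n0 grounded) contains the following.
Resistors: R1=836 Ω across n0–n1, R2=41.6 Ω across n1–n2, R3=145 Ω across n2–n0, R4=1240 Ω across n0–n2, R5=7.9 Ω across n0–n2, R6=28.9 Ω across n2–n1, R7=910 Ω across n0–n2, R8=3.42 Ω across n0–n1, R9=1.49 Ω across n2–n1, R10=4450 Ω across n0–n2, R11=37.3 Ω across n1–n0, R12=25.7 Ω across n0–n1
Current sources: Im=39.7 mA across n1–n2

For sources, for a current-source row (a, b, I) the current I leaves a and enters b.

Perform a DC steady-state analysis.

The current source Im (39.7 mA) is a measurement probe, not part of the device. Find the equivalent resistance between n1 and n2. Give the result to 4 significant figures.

MNA unknowns: 2 node voltages V₁..V_2
R1: Y=0.001196 on G[0,1]
R2: Y=0.02404 on G[1,2]
R3: Y=0.006897 on G[2,0]
R4: Y=0.0008065 on G[0,2]
R5: Y=0.1266 on G[0,2]
R6: Y=0.03460 on G[2,1]
R7: Y=0.001099 on G[0,2]
R8: Y=0.2924 on G[0,1]
R9: Y=0.6711 on G[2,1]
R10: Y=0.0002247 on G[0,2]
R11: Y=0.02681 on G[1,0]
R12: Y=0.03891 on G[0,1]
Im: z[1]−=0.0397, z[2]+=0.0397
solve → V1=-0.01313, V2=0.03480

R_eq = 1.207 Ω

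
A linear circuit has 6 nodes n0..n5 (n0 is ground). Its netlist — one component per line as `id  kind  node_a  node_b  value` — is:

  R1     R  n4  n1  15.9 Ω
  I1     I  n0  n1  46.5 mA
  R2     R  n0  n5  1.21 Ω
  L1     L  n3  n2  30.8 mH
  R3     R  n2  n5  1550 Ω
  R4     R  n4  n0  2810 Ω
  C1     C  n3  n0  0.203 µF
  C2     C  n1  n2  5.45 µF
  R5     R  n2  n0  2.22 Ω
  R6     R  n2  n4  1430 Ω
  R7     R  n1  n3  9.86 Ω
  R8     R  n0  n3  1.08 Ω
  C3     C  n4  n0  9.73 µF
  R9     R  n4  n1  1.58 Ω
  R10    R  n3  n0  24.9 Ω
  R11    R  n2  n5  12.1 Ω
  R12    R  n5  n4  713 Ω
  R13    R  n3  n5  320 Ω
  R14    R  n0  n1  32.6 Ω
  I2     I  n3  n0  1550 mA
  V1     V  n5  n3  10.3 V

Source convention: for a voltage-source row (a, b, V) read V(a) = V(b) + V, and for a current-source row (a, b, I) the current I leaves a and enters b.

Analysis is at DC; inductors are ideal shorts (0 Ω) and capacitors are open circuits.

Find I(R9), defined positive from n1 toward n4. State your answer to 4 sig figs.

Apply KCL at each of the 5 non-ground nodes and solve the resulting linear system.
Node n1: branches {R1, I1, C2, R7, R9, R14} → V_1 = -2.952
Node n2: branches {L1, R3, C2, R5, R6, R11} → V_2 = -4.425
Node n3: branches {L1, C1, R7, R8, R10, R13, I2, V1} → V_3 = -4.425
Node n4: branches {R1, R4, R6, C3, R9, R12} → V_4 = -2.934
Node n5: branches {R2, R3, R11, R12, R13, V1} → V_5 = 5.875
Source currents: i(L1)=-2.852, i(V1)=-5.758

-0.01124 A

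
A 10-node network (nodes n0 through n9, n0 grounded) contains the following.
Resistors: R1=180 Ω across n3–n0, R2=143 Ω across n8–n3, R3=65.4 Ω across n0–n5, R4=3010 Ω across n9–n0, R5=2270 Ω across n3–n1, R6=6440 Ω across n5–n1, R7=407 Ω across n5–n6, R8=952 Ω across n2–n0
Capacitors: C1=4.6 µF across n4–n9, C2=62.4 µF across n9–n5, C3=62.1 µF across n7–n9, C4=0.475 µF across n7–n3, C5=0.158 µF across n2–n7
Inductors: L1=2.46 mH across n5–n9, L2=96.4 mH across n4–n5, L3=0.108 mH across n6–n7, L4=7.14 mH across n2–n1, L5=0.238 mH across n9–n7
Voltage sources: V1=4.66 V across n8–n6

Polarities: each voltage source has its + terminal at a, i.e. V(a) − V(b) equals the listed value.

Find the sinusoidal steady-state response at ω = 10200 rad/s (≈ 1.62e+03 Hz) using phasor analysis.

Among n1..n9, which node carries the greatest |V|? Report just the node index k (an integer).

Element admittances at ω=10200 rad/s:
  Y(R1) = 0.005556+0.000j S between n3,n0
  Y(R2) = 0.006993+0.000j S between n8,n3
  Y(C1) = 0.000+0.04692j S between n4,n9
  Y(L1) = 0.000-0.03985j S between n5,n9
  Y(L2) = 0.000-0.001017j S between n4,n5
  Y(C2) = 0.000+0.6365j S between n9,n5
  Y(C3) = 0.000+0.6334j S between n7,n9
  Y(C4) = 0.000+0.004845j S between n7,n3
  Y(L3) = 0.000-0.9078j S between n6,n7
  Y(L4) = 0.000-0.01373j S between n2,n1
  Y(L5) = 0.000-0.4119j S between n9,n7
  Y(R3) = 0.01529+0.000j S between n0,n5
  Y(R4) = 0.0003322+0.000j S between n9,n0
  Y(R5) = 0.0004405+0.000j S between n3,n1
  Y(C5) = 0.000+0.001612j S between n2,n7
  Y(R6) = 0.0001553+0.000j S between n5,n1
  Y(R7) = 0.002457+0.000j S between n5,n6
  Y(R8) = 0.001050+0.000j S between n2,n0
  V1: constraint V(n8)−V(n6) = 4.66
Assemble and solve the 10×10 MNA system:
  V(n1)=-0.3359-0.3655j  V(n2)=-0.3400-0.4305j  V(n3)=1.788-0.7218j  V(n4)=-0.6058+0.3016j  V(n5)=-0.6133+0.2853j  V(n6)=-0.5776+0.3273j  V(n7)=-0.5858+0.3451j  V(n8)=4.082+0.3273j  V(n9)=-0.6060+0.3012j
  i(V1)=-0.01604-0.007337j

8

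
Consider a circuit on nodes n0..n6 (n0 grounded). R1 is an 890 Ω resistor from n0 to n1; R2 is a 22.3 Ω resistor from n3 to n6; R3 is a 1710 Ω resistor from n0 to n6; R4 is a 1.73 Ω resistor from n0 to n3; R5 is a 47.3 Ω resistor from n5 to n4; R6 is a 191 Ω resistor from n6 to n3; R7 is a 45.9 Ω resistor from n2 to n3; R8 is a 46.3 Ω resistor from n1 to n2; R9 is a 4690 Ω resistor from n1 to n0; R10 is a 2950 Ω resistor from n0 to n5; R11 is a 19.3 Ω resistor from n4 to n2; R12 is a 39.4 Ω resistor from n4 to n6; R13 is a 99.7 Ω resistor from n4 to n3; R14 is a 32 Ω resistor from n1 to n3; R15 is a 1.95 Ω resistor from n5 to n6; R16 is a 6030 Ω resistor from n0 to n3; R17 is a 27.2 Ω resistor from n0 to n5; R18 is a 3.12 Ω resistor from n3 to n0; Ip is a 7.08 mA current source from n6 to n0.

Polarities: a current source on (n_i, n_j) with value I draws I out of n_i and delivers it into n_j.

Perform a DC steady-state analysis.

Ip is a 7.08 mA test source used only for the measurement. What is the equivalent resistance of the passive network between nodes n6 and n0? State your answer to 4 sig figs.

R_eq = 10.21 Ω

Apply KCL at each of the 6 non-ground nodes and solve the resulting linear system.
Node n1: branches {R1, R8, R9, R14} → V_1 = -0.01419
Node n2: branches {R7, R8, R11} → V_2 = -0.02828
Node n3: branches {R2, R4, R6, R7, R13, R14, R16, R18} → V_3 = -0.005062
Node n4: branches {R5, R11, R12, R13} → V_4 = -0.04391
Node n5: branches {R5, R10, R15, R17} → V_5 = -0.06657
Node n6: branches {R2, R3, R6, R12, R15, Ip} → V_6 = -0.07232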